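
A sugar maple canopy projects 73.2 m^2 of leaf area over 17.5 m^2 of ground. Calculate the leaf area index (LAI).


Formula: LAI = total leaf area / ground area  (dimensionless)
LAI = 73.2 m^2 / 17.5 m^2
LAI = 4.18

4.18


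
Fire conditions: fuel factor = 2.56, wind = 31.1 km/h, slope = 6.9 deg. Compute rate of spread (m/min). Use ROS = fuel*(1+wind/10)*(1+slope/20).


Formula: ROS = fuel * (1 + wind/10) * (1 + slope/20)
Wind factor = 1 + 31.1/10 = 4.11
Slope factor = 1 + 6.9/20 = 1.345
ROS = 2.56 * 4.11 * 1.345 = 14.15 m/min

14.15


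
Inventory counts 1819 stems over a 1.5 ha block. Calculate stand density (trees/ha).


Formula: Stand Density = N_trees / Area_ha
Density = 1819 trees / 1.5 ha
Density = 1213 trees/ha

1213


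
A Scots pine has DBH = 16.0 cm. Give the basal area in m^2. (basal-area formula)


Formula: BA = pi * (DBH/2)^2 / 10000  (cm^2 to m^2)
Radius = DBH/2 = 16.0/2 = 8.0 cm
BA = pi * 8.0^2 / 10000
   = 201.0619 cm^2 / 10000
   = 0.0201 m^2

0.0201


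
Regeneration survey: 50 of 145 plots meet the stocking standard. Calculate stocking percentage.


Formula: Stocking % = stocked plots / total plots * 100
Stocking = 50 / 145 * 100
Stocking = 0.3448 * 100 = 34.5%

34.5


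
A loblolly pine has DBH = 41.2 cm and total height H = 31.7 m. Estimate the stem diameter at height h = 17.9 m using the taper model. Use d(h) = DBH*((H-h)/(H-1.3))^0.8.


Taper: d(h) = DBH * ((H - h) / (H - 1.3))^0.8
Numerator = H - h = 31.7 - 17.9 = 13.8 m
Denominator = H - 1.3 = 31.7 - 1.3 = 30.4 m
Ratio = 13.8 / 30.4 = 0.45395
d = 41.2 * 0.45395^0.8 = 21.9 cm

21.9


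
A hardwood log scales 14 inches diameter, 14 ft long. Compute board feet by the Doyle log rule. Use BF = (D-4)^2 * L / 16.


Doyle: BF = (D - 4)^2 * L / 16
Adjusted diameter = 14 - 4 = 10 in
(D-4)^2 = 10^2 = 100
BF = 100 * 14 / 16 = 88 BF

88


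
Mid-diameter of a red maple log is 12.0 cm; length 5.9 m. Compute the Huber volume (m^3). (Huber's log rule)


Huber: V = Am * L,  Am = pi*(Dm/200)^2
Am = pi*(12.0/200)^2 = 0.01131 m^2
V = 0.01131*5.9 = 0.0667 m^3

0.0667


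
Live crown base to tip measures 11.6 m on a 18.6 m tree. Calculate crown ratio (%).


Formula: Crown Ratio = (Crown Length / Total Height) * 100
CR = (11.6 m / 18.6 m) * 100
CR = 0.6237 * 100 = 62.4%

62.4


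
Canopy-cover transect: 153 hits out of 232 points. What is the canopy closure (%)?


Formula: Canopy closure = covered points / total points * 100
Closure = 153 / 232 * 100
Closure = 0.6595 * 100 = 65.9%

65.9


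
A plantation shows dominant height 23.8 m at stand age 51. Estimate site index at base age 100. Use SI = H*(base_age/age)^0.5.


Formula: SI = H_dom * (base_age / age)^0.5
Age ratio = 100 / 51 = 1.96078
sqrt(age_ratio) = 1.40028
SI = 23.8 * 1.40028 = 33.3 m

33.3


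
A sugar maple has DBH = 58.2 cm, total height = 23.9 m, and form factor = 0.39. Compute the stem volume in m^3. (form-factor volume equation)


Formula: V = pi * (DBH/200)^2 * H * ff
Radius = DBH/200 = 58.2/200 = 0.291 m
Radius^2 = 0.291^2 = 0.084681 m^2
V = pi * 0.084681 * 23.9 * 0.39
V = 2.48 m^3

2.48


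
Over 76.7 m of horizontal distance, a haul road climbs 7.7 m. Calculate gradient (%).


Formula: Gradient = rise / run * 100
Gradient = 7.7 / 76.7 * 100 = 10.0%

10.0


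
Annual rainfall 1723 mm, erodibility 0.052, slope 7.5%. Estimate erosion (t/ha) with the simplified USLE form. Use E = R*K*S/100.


Formula: E = R * K * S / 100  (simplified USLE)
R * K = 1723 * 0.052 = 89.596
E = 89.596 * 7.5 / 100 = 6.72 t/ha

6.72


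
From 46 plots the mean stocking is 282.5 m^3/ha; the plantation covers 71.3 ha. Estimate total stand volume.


Formula: Total Volume = Mean Volume per ha * Total Area
Total Volume = 282.5 m^3/ha * 71.3 ha
Total Volume = 20142 m^3

20142


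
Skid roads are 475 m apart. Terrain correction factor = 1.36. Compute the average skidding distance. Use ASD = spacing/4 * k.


Formula: ASD = (spacing / 4) * correction
Uncorrected distance = spacing / 4 = 475 / 4 = 118.75 m
ASD = 118.75 * 1.36 = 162 m

162


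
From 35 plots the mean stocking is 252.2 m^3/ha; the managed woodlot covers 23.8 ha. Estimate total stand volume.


Formula: Total Volume = Mean Volume per ha * Total Area
Total Volume = 252.2 m^3/ha * 23.8 ha
Total Volume = 6002 m^3

6002


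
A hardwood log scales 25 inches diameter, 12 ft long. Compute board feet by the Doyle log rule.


Doyle: BF = (D - 4)^2 * L / 16
Adjusted diameter = 25 - 4 = 21 in
(D-4)^2 = 21^2 = 441
BF = 441 * 12 / 16 = 331 BF

331


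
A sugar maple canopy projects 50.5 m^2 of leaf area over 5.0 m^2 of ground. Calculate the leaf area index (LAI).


Formula: LAI = total leaf area / ground area  (dimensionless)
LAI = 50.5 m^2 / 5.0 m^2
LAI = 10.1

10.1


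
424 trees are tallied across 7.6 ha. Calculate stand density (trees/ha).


Formula: Stand Density = N_trees / Area_ha
Density = 424 trees / 7.6 ha
Density = 56 trees/ha

56


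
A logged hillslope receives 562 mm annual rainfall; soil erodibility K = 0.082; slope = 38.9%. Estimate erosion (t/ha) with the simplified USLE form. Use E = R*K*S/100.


Formula: E = R * K * S / 100  (simplified USLE)
R * K = 562 * 0.082 = 46.084
E = 46.084 * 38.9 / 100 = 17.93 t/ha

17.93


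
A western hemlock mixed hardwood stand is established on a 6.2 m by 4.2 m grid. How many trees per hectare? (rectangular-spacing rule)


Formula: TPH = 10000 m^2/ha / (spacing_x * spacing_y)
Area per tree = 6.2 m * 4.2 m = 26.04 m^2
TPH = 10000 / 26.04 = 384 trees/ha

384


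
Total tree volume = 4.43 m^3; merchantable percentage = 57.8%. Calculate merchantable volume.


Formula: MV = V_total * (merchantable_pct / 100)
Merchantable fraction = 57.8% / 100 = 0.578
MV = 4.43 m^3 * 0.578 = 2.561 m^3

2.561


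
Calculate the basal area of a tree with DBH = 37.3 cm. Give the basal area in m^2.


Formula: BA = pi * (DBH/2)^2 / 10000  (cm^2 to m^2)
Radius = DBH/2 = 37.3/2 = 18.65 cm
BA = pi * 18.65^2 / 10000
   = 1092.7166 cm^2 / 10000
   = 0.1093 m^2

0.1093


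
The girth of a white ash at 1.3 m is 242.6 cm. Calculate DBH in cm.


Formula: DBH = C / pi
DBH = 242.6 / pi
pi = 3.14159...
DBH = 77.2 cm

77.2


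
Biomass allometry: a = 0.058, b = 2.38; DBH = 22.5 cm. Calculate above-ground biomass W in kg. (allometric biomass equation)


Formula: W = a * DBH^b  (allometric power law)
DBH^b = 22.5^2.38 = 1652.7014
W = 0.058 * 1652.7014 = 95.9 kg

95.9


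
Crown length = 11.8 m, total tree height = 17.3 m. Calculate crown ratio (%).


Formula: Crown Ratio = (Crown Length / Total Height) * 100
CR = (11.8 m / 17.3 m) * 100
CR = 0.6821 * 100 = 68.2%

68.2


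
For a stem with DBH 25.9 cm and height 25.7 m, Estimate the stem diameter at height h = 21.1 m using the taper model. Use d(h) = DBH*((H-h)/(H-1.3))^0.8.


Taper: d(h) = DBH * ((H - h) / (H - 1.3))^0.8
Numerator = H - h = 25.7 - 21.1 = 4.6 m
Denominator = H - 1.3 = 25.7 - 1.3 = 24.4 m
Ratio = 4.6 / 24.4 = 0.18852
d = 25.9 * 0.18852^0.8 = 6.8 cm

6.8


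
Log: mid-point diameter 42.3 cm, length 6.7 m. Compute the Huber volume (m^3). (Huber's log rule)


Huber: V = Am * L,  Am = pi*(Dm/200)^2
Am = pi*(42.3/200)^2 = 0.140531 m^2
V = 0.140531*6.7 = 0.9416 m^3

0.9416


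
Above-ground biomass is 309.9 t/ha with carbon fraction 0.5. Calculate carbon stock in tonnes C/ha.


Formula: Carbon Stock = Biomass * Carbon Fraction
C = 309.9 t/ha * 0.5
C = 155.0 t C/ha

155.0


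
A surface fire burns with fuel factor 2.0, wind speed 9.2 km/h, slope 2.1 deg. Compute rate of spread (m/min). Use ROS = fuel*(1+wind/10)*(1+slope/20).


Formula: ROS = fuel * (1 + wind/10) * (1 + slope/20)
Wind factor = 1 + 9.2/10 = 1.92
Slope factor = 1 + 2.1/20 = 1.105
ROS = 2.0 * 1.92 * 1.105 = 4.24 m/min

4.24


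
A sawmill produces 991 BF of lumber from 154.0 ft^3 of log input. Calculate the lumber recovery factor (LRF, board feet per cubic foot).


Formula: LRF = Lumber Output (BF) / Log Input (ft^3)
LRF = 991 BF / 154.0 ft^3
LRF = 6.44 BF/ft^3

6.44


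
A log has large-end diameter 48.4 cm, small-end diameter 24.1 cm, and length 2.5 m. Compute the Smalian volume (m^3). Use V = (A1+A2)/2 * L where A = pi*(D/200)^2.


Smalian: V = (A1 + A2)/2 * L,  A = pi*(D/200)^2
A1 = pi*(48.4/200)^2 = 0.183984 m^2
A2 = pi*(24.1/200)^2 = 0.045617 m^2
V = (0.183984+0.045617)/2*2.5 = 0.287 m^3

0.287


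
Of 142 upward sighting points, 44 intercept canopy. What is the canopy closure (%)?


Formula: Canopy closure = covered points / total points * 100
Closure = 44 / 142 * 100
Closure = 0.3099 * 100 = 31.0%

31.0


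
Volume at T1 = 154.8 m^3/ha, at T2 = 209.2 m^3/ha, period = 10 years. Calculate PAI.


Formula: PAI = (V_T2 - V_T1) / (T2 - T1)
Volume increment = 209.2 - 154.8 = 54.4 m^3/ha
PAI = 54.4 / 10 = 5.44 m^3/ha/year

5.44


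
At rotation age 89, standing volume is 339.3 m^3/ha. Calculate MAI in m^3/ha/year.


Formula: MAI = Total Volume / Stand Age
MAI = 339.3 m^3/ha / 89 years
MAI = 3.81 m^3/ha/year

3.81


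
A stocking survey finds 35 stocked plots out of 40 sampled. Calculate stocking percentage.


Formula: Stocking % = stocked plots / total plots * 100
Stocking = 35 / 40 * 100
Stocking = 0.875 * 100 = 87.5%

87.5


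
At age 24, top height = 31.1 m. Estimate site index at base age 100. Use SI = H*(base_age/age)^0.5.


Formula: SI = H_dom * (base_age / age)^0.5
Age ratio = 100 / 24 = 4.16667
sqrt(age_ratio) = 2.04124
SI = 31.1 * 2.04124 = 63.5 m

63.5


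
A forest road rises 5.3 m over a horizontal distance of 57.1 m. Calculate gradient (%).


Formula: Gradient = rise / run * 100
Gradient = 5.3 / 57.1 * 100 = 9.3%

9.3


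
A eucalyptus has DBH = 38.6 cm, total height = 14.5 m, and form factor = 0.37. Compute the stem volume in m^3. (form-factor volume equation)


Formula: V = pi * (DBH/200)^2 * H * ff
Radius = DBH/200 = 38.6/200 = 0.193 m
Radius^2 = 0.193^2 = 0.037249 m^2
V = pi * 0.037249 * 14.5 * 0.37
V = 0.628 m^3

0.628


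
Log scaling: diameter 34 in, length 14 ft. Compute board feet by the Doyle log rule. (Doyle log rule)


Doyle: BF = (D - 4)^2 * L / 16
Adjusted diameter = 34 - 4 = 30 in
(D-4)^2 = 30^2 = 900
BF = 900 * 14 / 16 = 788 BF

788


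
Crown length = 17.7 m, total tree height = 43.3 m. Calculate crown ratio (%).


Formula: Crown Ratio = (Crown Length / Total Height) * 100
CR = (17.7 m / 43.3 m) * 100
CR = 0.4088 * 100 = 40.9%

40.9


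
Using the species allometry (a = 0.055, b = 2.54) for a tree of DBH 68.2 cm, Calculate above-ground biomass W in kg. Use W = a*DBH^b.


Formula: W = a * DBH^b  (allometric power law)
DBH^b = 68.2^2.54 = 45479.1471
W = 0.055 * 45479.1471 = 2501.4 kg

2501.4


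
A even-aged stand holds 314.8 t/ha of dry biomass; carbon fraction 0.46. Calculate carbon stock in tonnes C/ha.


Formula: Carbon Stock = Biomass * Carbon Fraction
C = 314.8 t/ha * 0.46
C = 144.8 t C/ha

144.8


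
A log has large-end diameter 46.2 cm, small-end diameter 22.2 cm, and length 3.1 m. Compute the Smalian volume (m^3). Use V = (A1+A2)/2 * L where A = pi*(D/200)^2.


Smalian: V = (A1 + A2)/2 * L,  A = pi*(D/200)^2
A1 = pi*(46.2/200)^2 = 0.167639 m^2
A2 = pi*(22.2/200)^2 = 0.038708 m^2
V = (0.167639+0.038708)/2*3.1 = 0.3198 m^3

0.3198


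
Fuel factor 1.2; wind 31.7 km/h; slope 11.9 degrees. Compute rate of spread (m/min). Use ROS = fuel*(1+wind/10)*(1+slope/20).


Formula: ROS = fuel * (1 + wind/10) * (1 + slope/20)
Wind factor = 1 + 31.7/10 = 4.17
Slope factor = 1 + 11.9/20 = 1.595
ROS = 1.2 * 4.17 * 1.595 = 7.98 m/min

7.98


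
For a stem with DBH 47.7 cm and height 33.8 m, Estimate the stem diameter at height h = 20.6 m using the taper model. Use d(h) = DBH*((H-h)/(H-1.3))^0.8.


Taper: d(h) = DBH * ((H - h) / (H - 1.3))^0.8
Numerator = H - h = 33.8 - 20.6 = 13.2 m
Denominator = H - 1.3 = 33.8 - 1.3 = 32.5 m
Ratio = 13.2 / 32.5 = 0.40615
d = 47.7 * 0.40615^0.8 = 23.2 cm

23.2


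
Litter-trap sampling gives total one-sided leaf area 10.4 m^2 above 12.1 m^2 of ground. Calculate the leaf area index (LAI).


Formula: LAI = total leaf area / ground area  (dimensionless)
LAI = 10.4 m^2 / 12.1 m^2
LAI = 0.86

0.86


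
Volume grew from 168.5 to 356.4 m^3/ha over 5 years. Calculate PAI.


Formula: PAI = (V_T2 - V_T1) / (T2 - T1)
Volume increment = 356.4 - 168.5 = 187.9 m^3/ha
PAI = 187.9 / 5 = 37.58 m^3/ha/year

37.58


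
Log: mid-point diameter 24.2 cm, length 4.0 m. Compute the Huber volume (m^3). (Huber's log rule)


Huber: V = Am * L,  Am = pi*(Dm/200)^2
Am = pi*(24.2/200)^2 = 0.045996 m^2
V = 0.045996*4.0 = 0.184 m^3

0.184


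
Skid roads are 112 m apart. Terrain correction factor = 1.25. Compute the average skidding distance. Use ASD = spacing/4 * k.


Formula: ASD = (spacing / 4) * correction
Uncorrected distance = spacing / 4 = 112 / 4 = 28 m
ASD = 28 * 1.25 = 35 m

35


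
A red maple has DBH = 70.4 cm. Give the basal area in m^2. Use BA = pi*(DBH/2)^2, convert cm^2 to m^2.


Formula: BA = pi * (DBH/2)^2 / 10000  (cm^2 to m^2)
Radius = DBH/2 = 70.4/2 = 35.2 cm
BA = pi * 35.2^2 / 10000
   = 3892.559 cm^2 / 10000
   = 0.3893 m^2

0.3893


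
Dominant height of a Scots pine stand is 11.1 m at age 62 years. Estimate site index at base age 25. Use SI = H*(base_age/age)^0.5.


Formula: SI = H_dom * (base_age / age)^0.5
Age ratio = 25 / 62 = 0.40323
sqrt(age_ratio) = 0.635
SI = 11.1 * 0.635 = 7.0 m

7.0


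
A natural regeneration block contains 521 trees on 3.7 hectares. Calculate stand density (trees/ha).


Formula: Stand Density = N_trees / Area_ha
Density = 521 trees / 3.7 ha
Density = 141 trees/ha

141


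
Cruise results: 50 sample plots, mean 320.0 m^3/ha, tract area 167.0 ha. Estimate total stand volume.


Formula: Total Volume = Mean Volume per ha * Total Area
Total Volume = 320.0 m^3/ha * 167.0 ha
Total Volume = 53440 m^3

53440


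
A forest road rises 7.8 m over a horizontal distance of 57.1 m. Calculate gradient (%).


Formula: Gradient = rise / run * 100
Gradient = 7.8 / 57.1 * 100 = 13.7%

13.7


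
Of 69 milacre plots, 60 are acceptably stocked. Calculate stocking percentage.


Formula: Stocking % = stocked plots / total plots * 100
Stocking = 60 / 69 * 100
Stocking = 0.8696 * 100 = 87.0%

87.0


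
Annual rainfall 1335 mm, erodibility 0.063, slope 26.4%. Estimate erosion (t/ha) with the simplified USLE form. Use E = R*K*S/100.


Formula: E = R * K * S / 100  (simplified USLE)
R * K = 1335 * 0.063 = 84.105
E = 84.105 * 26.4 / 100 = 22.2 t/ha

22.2


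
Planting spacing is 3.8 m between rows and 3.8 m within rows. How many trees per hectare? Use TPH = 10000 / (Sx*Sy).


Formula: TPH = 10000 m^2/ha / (spacing_x * spacing_y)
Area per tree = 3.8 m * 3.8 m = 14.44 m^2
TPH = 10000 / 14.44 = 693 trees/ha

693


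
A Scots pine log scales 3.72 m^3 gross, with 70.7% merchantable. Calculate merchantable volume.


Formula: MV = V_total * (merchantable_pct / 100)
Merchantable fraction = 70.7% / 100 = 0.707
MV = 3.72 m^3 * 0.707 = 2.63 m^3

2.63


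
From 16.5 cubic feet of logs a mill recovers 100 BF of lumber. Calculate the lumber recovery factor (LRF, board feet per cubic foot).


Formula: LRF = Lumber Output (BF) / Log Input (ft^3)
LRF = 100 BF / 16.5 ft^3
LRF = 6.06 BF/ft^3

6.06


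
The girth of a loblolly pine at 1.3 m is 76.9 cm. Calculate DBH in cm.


Formula: DBH = C / pi
DBH = 76.9 / pi
pi = 3.14159...
DBH = 24.5 cm

24.5


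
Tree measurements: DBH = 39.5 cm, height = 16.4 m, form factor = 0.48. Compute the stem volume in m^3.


Formula: V = pi * (DBH/200)^2 * H * ff
Radius = DBH/200 = 39.5/200 = 0.1975 m
Radius^2 = 0.1975^2 = 0.03900625 m^2
V = pi * 0.03900625 * 16.4 * 0.48
V = 0.965 m^3

0.965


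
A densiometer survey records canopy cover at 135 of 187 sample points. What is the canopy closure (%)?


Formula: Canopy closure = covered points / total points * 100
Closure = 135 / 187 * 100
Closure = 0.7219 * 100 = 72.2%

72.2


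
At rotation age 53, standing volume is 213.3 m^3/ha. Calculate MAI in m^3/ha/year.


Formula: MAI = Total Volume / Stand Age
MAI = 213.3 m^3/ha / 53 years
MAI = 4.02 m^3/ha/year

4.02


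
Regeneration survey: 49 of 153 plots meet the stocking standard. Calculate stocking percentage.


Formula: Stocking % = stocked plots / total plots * 100
Stocking = 49 / 153 * 100
Stocking = 0.3203 * 100 = 32.0%

32.0


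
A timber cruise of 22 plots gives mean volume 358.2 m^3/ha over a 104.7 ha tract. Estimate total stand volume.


Formula: Total Volume = Mean Volume per ha * Total Area
Total Volume = 358.2 m^3/ha * 104.7 ha
Total Volume = 37504 m^3

37504


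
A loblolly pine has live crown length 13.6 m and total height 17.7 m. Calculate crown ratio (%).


Formula: Crown Ratio = (Crown Length / Total Height) * 100
CR = (13.6 m / 17.7 m) * 100
CR = 0.7684 * 100 = 76.8%

76.8


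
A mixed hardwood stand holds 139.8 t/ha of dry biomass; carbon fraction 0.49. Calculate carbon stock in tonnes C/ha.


Formula: Carbon Stock = Biomass * Carbon Fraction
C = 139.8 t/ha * 0.49
C = 68.5 t C/ha

68.5


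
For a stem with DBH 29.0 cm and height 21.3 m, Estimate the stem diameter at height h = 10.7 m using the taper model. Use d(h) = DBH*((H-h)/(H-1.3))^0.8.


Taper: d(h) = DBH * ((H - h) / (H - 1.3))^0.8
Numerator = H - h = 21.3 - 10.7 = 10.6 m
Denominator = H - 1.3 = 21.3 - 1.3 = 20.0 m
Ratio = 10.6 / 20.0 = 0.53
d = 29.0 * 0.53^0.8 = 17.5 cm

17.5


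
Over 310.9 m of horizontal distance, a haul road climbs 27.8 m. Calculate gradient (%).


Formula: Gradient = rise / run * 100
Gradient = 27.8 / 310.9 * 100 = 8.9%

8.9


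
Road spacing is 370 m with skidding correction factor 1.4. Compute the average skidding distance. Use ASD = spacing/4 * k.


Formula: ASD = (spacing / 4) * correction
Uncorrected distance = spacing / 4 = 370 / 4 = 92.5 m
ASD = 92.5 * 1.4 = 130 m

130


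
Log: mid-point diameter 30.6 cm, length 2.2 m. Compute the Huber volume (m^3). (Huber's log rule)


Huber: V = Am * L,  Am = pi*(Dm/200)^2
Am = pi*(30.6/200)^2 = 0.073542 m^2
V = 0.073542*2.2 = 0.1618 m^3

0.1618


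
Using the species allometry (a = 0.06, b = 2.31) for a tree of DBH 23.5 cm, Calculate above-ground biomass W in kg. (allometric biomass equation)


Formula: W = a * DBH^b  (allometric power law)
DBH^b = 23.5^2.31 = 1469.4904
W = 0.06 * 1469.4904 = 88.2 kg

88.2


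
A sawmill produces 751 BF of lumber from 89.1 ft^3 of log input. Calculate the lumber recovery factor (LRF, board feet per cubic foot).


Formula: LRF = Lumber Output (BF) / Log Input (ft^3)
LRF = 751 BF / 89.1 ft^3
LRF = 8.43 BF/ft^3

8.43


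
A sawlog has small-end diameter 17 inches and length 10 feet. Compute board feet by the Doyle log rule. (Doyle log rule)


Doyle: BF = (D - 4)^2 * L / 16
Adjusted diameter = 17 - 4 = 13 in
(D-4)^2 = 13^2 = 169
BF = 169 * 10 / 16 = 106 BF

106


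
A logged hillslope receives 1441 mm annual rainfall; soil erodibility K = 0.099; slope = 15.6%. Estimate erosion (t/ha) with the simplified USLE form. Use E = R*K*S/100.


Formula: E = R * K * S / 100  (simplified USLE)
R * K = 1441 * 0.099 = 142.659
E = 142.659 * 15.6 / 100 = 22.25 t/ha

22.25


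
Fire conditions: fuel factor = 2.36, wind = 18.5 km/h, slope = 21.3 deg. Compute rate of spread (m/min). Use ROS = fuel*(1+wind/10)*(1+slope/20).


Formula: ROS = fuel * (1 + wind/10) * (1 + slope/20)
Wind factor = 1 + 18.5/10 = 2.85
Slope factor = 1 + 21.3/20 = 2.065
ROS = 2.36 * 2.85 * 2.065 = 13.89 m/min

13.89


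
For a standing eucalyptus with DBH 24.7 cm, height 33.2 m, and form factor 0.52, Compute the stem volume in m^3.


Formula: V = pi * (DBH/200)^2 * H * ff
Radius = DBH/200 = 24.7/200 = 0.1235 m
Radius^2 = 0.1235^2 = 0.01525225 m^2
V = pi * 0.01525225 * 33.2 * 0.52
V = 0.827 m^3

0.827


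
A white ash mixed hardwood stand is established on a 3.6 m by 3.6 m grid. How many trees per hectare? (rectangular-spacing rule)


Formula: TPH = 10000 m^2/ha / (spacing_x * spacing_y)
Area per tree = 3.6 m * 3.6 m = 12.96 m^2
TPH = 10000 / 12.96 = 772 trees/ha

772


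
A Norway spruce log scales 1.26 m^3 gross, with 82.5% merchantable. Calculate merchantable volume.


Formula: MV = V_total * (merchantable_pct / 100)
Merchantable fraction = 82.5% / 100 = 0.825
MV = 1.26 m^3 * 0.825 = 1.04 m^3

1.04


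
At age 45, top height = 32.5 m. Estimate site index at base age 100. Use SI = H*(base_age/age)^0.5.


Formula: SI = H_dom * (base_age / age)^0.5
Age ratio = 100 / 45 = 2.22222
sqrt(age_ratio) = 1.49071
SI = 32.5 * 1.49071 = 48.4 m

48.4


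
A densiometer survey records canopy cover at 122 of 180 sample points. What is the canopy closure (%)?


Formula: Canopy closure = covered points / total points * 100
Closure = 122 / 180 * 100
Closure = 0.6778 * 100 = 67.8%

67.8


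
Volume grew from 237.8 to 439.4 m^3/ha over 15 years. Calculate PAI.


Formula: PAI = (V_T2 - V_T1) / (T2 - T1)
Volume increment = 439.4 - 237.8 = 201.6 m^3/ha
PAI = 201.6 / 15 = 13.44 m^3/ha/year

13.44


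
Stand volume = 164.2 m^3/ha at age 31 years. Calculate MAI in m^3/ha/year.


Formula: MAI = Total Volume / Stand Age
MAI = 164.2 m^3/ha / 31 years
MAI = 5.3 m^3/ha/year

5.3


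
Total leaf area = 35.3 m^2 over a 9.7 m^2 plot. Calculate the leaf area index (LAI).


Formula: LAI = total leaf area / ground area  (dimensionless)
LAI = 35.3 m^2 / 9.7 m^2
LAI = 3.64

3.64


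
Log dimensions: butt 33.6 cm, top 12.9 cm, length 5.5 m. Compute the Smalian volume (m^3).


Smalian: V = (A1 + A2)/2 * L,  A = pi*(D/200)^2
A1 = pi*(33.6/200)^2 = 0.088668 m^2
A2 = pi*(12.9/200)^2 = 0.01307 m^2
V = (0.088668+0.01307)/2*5.5 = 0.2798 m^3

0.2798


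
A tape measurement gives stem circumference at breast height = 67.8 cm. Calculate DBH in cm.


Formula: DBH = C / pi
DBH = 67.8 / pi
pi = 3.14159...
DBH = 21.6 cm

21.6


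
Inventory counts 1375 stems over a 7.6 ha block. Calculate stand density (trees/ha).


Formula: Stand Density = N_trees / Area_ha
Density = 1375 trees / 7.6 ha
Density = 181 trees/ha

181


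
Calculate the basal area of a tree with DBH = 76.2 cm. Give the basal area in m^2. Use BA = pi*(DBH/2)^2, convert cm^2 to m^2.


Formula: BA = pi * (DBH/2)^2 / 10000  (cm^2 to m^2)
Radius = DBH/2 = 76.2/2 = 38.1 cm
BA = pi * 38.1^2 / 10000
   = 4560.3673 cm^2 / 10000
   = 0.456 m^2

0.456


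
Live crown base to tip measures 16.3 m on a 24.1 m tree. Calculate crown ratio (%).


Formula: Crown Ratio = (Crown Length / Total Height) * 100
CR = (16.3 m / 24.1 m) * 100
CR = 0.6763 * 100 = 67.6%

67.6


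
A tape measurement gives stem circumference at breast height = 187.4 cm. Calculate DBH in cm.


Formula: DBH = C / pi
DBH = 187.4 / pi
pi = 3.14159...
DBH = 59.7 cm

59.7


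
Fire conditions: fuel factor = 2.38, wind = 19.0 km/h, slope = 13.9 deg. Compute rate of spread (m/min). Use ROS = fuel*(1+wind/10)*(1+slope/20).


Formula: ROS = fuel * (1 + wind/10) * (1 + slope/20)
Wind factor = 1 + 19.0/10 = 2.9
Slope factor = 1 + 13.9/20 = 1.695
ROS = 2.38 * 2.9 * 1.695 = 11.7 m/min

11.7


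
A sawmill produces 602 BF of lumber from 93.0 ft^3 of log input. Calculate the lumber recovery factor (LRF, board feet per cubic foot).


Formula: LRF = Lumber Output (BF) / Log Input (ft^3)
LRF = 602 BF / 93.0 ft^3
LRF = 6.47 BF/ft^3

6.47


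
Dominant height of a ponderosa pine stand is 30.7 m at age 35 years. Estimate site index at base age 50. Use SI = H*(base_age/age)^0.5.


Formula: SI = H_dom * (base_age / age)^0.5
Age ratio = 50 / 35 = 1.42857
sqrt(age_ratio) = 1.19523
SI = 30.7 * 1.19523 = 36.7 m

36.7


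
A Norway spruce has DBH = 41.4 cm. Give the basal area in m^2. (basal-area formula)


Formula: BA = pi * (DBH/2)^2 / 10000  (cm^2 to m^2)
Radius = DBH/2 = 41.4/2 = 20.7 cm
BA = pi * 20.7^2 / 10000
   = 1346.141 cm^2 / 10000
   = 0.1346 m^2

0.1346


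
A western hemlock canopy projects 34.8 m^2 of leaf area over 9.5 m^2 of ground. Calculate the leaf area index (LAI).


Formula: LAI = total leaf area / ground area  (dimensionless)
LAI = 34.8 m^2 / 9.5 m^2
LAI = 3.66

3.66


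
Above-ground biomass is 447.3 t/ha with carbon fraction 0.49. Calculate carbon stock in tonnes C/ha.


Formula: Carbon Stock = Biomass * Carbon Fraction
C = 447.3 t/ha * 0.49
C = 219.2 t C/ha

219.2


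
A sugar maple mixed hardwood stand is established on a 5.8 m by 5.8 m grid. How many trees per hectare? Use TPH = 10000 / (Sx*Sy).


Formula: TPH = 10000 m^2/ha / (spacing_x * spacing_y)
Area per tree = 5.8 m * 5.8 m = 33.64 m^2
TPH = 10000 / 33.64 = 297 trees/ha

297


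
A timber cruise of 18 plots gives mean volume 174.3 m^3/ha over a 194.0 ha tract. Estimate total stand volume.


Formula: Total Volume = Mean Volume per ha * Total Area
Total Volume = 174.3 m^3/ha * 194.0 ha
Total Volume = 33814 m^3

33814


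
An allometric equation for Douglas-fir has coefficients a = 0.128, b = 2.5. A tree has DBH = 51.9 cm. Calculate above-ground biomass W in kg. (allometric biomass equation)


Formula: W = a * DBH^b  (allometric power law)
DBH^b = 51.9^2.5 = 19405.2121
W = 0.128 * 19405.2121 = 2483.9 kg

2483.9


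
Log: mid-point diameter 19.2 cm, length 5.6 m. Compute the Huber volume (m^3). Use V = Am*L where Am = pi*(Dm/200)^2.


Huber: V = Am * L,  Am = pi*(Dm/200)^2
Am = pi*(19.2/200)^2 = 0.028953 m^2
V = 0.028953*5.6 = 0.1621 m^3

0.1621


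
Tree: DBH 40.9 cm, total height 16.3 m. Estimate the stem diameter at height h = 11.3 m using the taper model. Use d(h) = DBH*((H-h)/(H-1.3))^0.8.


Taper: d(h) = DBH * ((H - h) / (H - 1.3))^0.8
Numerator = H - h = 16.3 - 11.3 = 5.0 m
Denominator = H - 1.3 = 16.3 - 1.3 = 15.0 m
Ratio = 5.0 / 15.0 = 0.33333
d = 40.9 * 0.33333^0.8 = 17.0 cm

17.0


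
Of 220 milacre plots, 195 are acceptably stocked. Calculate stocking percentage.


Formula: Stocking % = stocked plots / total plots * 100
Stocking = 195 / 220 * 100
Stocking = 0.8864 * 100 = 88.6%

88.6


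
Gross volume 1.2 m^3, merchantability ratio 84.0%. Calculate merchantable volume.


Formula: MV = V_total * (merchantable_pct / 100)
Merchantable fraction = 84.0% / 100 = 0.84
MV = 1.2 m^3 * 0.84 = 1.008 m^3

1.008


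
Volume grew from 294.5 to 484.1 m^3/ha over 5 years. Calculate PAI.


Formula: PAI = (V_T2 - V_T1) / (T2 - T1)
Volume increment = 484.1 - 294.5 = 189.6 m^3/ha
PAI = 189.6 / 5 = 37.92 m^3/ha/year

37.92


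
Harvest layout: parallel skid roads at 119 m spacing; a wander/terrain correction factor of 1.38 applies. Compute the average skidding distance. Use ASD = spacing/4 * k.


Formula: ASD = (spacing / 4) * correction
Uncorrected distance = spacing / 4 = 119 / 4 = 29.75 m
ASD = 29.75 * 1.38 = 41 m

41


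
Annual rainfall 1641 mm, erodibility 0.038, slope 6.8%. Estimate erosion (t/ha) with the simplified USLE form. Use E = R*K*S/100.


Formula: E = R * K * S / 100  (simplified USLE)
R * K = 1641 * 0.038 = 62.358
E = 62.358 * 6.8 / 100 = 4.24 t/ha

4.24


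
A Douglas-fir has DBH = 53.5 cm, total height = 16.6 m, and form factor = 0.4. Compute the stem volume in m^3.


Formula: V = pi * (DBH/200)^2 * H * ff
Radius = DBH/200 = 53.5/200 = 0.2675 m
Radius^2 = 0.2675^2 = 0.07155625 m^2
V = pi * 0.07155625 * 16.6 * 0.4
V = 1.493 m^3

1.493


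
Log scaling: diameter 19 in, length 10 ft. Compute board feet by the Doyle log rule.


Doyle: BF = (D - 4)^2 * L / 16
Adjusted diameter = 19 - 4 = 15 in
(D-4)^2 = 15^2 = 225
BF = 225 * 10 / 16 = 141 BF

141


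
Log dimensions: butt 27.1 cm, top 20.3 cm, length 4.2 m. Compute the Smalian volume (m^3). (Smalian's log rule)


Smalian: V = (A1 + A2)/2 * L,  A = pi*(D/200)^2
A1 = pi*(27.1/200)^2 = 0.05768 m^2
A2 = pi*(20.3/200)^2 = 0.032365 m^2
V = (0.05768+0.032365)/2*4.2 = 0.1891 m^3

0.1891


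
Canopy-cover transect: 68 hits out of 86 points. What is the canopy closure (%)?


Formula: Canopy closure = covered points / total points * 100
Closure = 68 / 86 * 100
Closure = 0.7907 * 100 = 79.1%

79.1


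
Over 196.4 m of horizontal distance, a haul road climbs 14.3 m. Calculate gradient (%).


Formula: Gradient = rise / run * 100
Gradient = 14.3 / 196.4 * 100 = 7.3%

7.3


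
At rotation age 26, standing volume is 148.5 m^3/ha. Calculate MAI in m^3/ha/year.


Formula: MAI = Total Volume / Stand Age
MAI = 148.5 m^3/ha / 26 years
MAI = 5.71 m^3/ha/year

5.71


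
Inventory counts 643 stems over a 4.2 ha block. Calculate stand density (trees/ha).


Formula: Stand Density = N_trees / Area_ha
Density = 643 trees / 4.2 ha
Density = 153 trees/ha

153


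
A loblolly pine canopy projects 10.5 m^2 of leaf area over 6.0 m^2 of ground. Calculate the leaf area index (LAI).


Formula: LAI = total leaf area / ground area  (dimensionless)
LAI = 10.5 m^2 / 6.0 m^2
LAI = 1.75

1.75


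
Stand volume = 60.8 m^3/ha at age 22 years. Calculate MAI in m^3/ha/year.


Formula: MAI = Total Volume / Stand Age
MAI = 60.8 m^3/ha / 22 years
MAI = 2.76 m^3/ha/year

2.76


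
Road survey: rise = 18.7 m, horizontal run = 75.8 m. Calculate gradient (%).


Formula: Gradient = rise / run * 100
Gradient = 18.7 / 75.8 * 100 = 24.7%

24.7


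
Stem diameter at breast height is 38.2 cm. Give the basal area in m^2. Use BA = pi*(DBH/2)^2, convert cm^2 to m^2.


Formula: BA = pi * (DBH/2)^2 / 10000  (cm^2 to m^2)
Radius = DBH/2 = 38.2/2 = 19.1 cm
BA = pi * 19.1^2 / 10000
   = 1146.0844 cm^2 / 10000
   = 0.1146 m^2

0.1146


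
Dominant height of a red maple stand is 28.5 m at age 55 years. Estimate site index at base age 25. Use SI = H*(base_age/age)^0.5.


Formula: SI = H_dom * (base_age / age)^0.5
Age ratio = 25 / 55 = 0.45455
sqrt(age_ratio) = 0.6742
SI = 28.5 * 0.6742 = 19.2 m

19.2


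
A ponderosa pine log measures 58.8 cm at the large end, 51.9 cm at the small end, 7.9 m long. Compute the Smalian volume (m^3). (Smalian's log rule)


Smalian: V = (A1 + A2)/2 * L,  A = pi*(D/200)^2
A1 = pi*(58.8/200)^2 = 0.271547 m^2
A2 = pi*(51.9/200)^2 = 0.211556 m^2
V = (0.271547+0.211556)/2*7.9 = 1.9083 m^3

1.9083


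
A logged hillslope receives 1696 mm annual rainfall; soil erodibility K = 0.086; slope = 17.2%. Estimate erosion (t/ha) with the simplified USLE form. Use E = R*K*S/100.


Formula: E = R * K * S / 100  (simplified USLE)
R * K = 1696 * 0.086 = 145.856
E = 145.856 * 17.2 / 100 = 25.09 t/ha

25.09


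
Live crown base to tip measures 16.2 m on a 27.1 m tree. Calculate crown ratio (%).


Formula: Crown Ratio = (Crown Length / Total Height) * 100
CR = (16.2 m / 27.1 m) * 100
CR = 0.5978 * 100 = 59.8%

59.8


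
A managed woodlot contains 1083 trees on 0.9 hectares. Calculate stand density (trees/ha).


Formula: Stand Density = N_trees / Area_ha
Density = 1083 trees / 0.9 ha
Density = 1203 trees/ha

1203


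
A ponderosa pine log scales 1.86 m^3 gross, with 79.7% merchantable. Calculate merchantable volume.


Formula: MV = V_total * (merchantable_pct / 100)
Merchantable fraction = 79.7% / 100 = 0.797
MV = 1.86 m^3 * 0.797 = 1.482 m^3

1.482


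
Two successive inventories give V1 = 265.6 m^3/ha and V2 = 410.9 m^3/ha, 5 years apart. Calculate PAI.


Formula: PAI = (V_T2 - V_T1) / (T2 - T1)
Volume increment = 410.9 - 265.6 = 145.3 m^3/ha
PAI = 145.3 / 5 = 29.06 m^3/ha/year

29.06


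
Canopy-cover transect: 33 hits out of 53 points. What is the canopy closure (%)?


Formula: Canopy closure = covered points / total points * 100
Closure = 33 / 53 * 100
Closure = 0.6226 * 100 = 62.3%

62.3


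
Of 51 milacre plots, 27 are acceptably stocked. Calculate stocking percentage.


Formula: Stocking % = stocked plots / total plots * 100
Stocking = 27 / 51 * 100
Stocking = 0.5294 * 100 = 52.9%

52.9


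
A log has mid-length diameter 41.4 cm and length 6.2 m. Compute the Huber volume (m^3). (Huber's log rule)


Huber: V = Am * L,  Am = pi*(Dm/200)^2
Am = pi*(41.4/200)^2 = 0.134614 m^2
V = 0.134614*6.2 = 0.8346 m^3

0.8346


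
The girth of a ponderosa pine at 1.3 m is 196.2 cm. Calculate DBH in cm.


Formula: DBH = C / pi
DBH = 196.2 / pi
pi = 3.14159...
DBH = 62.5 cm

62.5


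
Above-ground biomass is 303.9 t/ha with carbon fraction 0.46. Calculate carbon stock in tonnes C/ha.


Formula: Carbon Stock = Biomass * Carbon Fraction
C = 303.9 t/ha * 0.46
C = 139.8 t C/ha

139.8


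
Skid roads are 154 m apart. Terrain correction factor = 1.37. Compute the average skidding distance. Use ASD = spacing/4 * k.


Formula: ASD = (spacing / 4) * correction
Uncorrected distance = spacing / 4 = 154 / 4 = 38.5 m
ASD = 38.5 * 1.37 = 53 m

53


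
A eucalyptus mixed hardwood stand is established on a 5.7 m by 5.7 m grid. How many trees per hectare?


Formula: TPH = 10000 m^2/ha / (spacing_x * spacing_y)
Area per tree = 5.7 m * 5.7 m = 32.49 m^2
TPH = 10000 / 32.49 = 308 trees/ha

308


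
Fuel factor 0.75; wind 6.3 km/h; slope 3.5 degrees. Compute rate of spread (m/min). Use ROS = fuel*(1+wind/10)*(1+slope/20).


Formula: ROS = fuel * (1 + wind/10) * (1 + slope/20)
Wind factor = 1 + 6.3/10 = 1.63
Slope factor = 1 + 3.5/20 = 1.175
ROS = 0.75 * 1.63 * 1.175 = 1.44 m/min

1.44


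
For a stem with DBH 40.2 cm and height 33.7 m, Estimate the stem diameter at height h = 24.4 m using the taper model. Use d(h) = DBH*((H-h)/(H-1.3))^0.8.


Taper: d(h) = DBH * ((H - h) / (H - 1.3))^0.8
Numerator = H - h = 33.7 - 24.4 = 9.3 m
Denominator = H - 1.3 = 33.7 - 1.3 = 32.4 m
Ratio = 9.3 / 32.4 = 0.28704
d = 40.2 * 0.28704^0.8 = 14.8 cm

14.8


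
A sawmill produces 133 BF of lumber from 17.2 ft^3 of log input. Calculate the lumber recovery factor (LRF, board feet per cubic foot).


Formula: LRF = Lumber Output (BF) / Log Input (ft^3)
LRF = 133 BF / 17.2 ft^3
LRF = 7.73 BF/ft^3

7.73


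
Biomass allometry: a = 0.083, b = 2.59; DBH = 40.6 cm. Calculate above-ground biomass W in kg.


Formula: W = a * DBH^b  (allometric power law)
DBH^b = 40.6^2.59 = 14658.2602
W = 0.083 * 14658.2602 = 1216.6 kg

1216.6


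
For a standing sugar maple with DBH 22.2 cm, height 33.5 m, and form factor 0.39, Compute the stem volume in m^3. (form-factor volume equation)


Formula: V = pi * (DBH/200)^2 * H * ff
Radius = DBH/200 = 22.2/200 = 0.111 m
Radius^2 = 0.111^2 = 0.012321 m^2
V = pi * 0.012321 * 33.5 * 0.39
V = 0.506 m^3

0.506


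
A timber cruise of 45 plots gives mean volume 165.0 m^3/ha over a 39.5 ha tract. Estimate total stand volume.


Formula: Total Volume = Mean Volume per ha * Total Area
Total Volume = 165.0 m^3/ha * 39.5 ha
Total Volume = 6518 m^3

6518


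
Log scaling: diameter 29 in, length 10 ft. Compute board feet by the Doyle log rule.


Doyle: BF = (D - 4)^2 * L / 16
Adjusted diameter = 29 - 4 = 25 in
(D-4)^2 = 25^2 = 625
BF = 625 * 10 / 16 = 391 BF

391


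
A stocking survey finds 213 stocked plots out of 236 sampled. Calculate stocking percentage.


Formula: Stocking % = stocked plots / total plots * 100
Stocking = 213 / 236 * 100
Stocking = 0.9025 * 100 = 90.3%

90.3


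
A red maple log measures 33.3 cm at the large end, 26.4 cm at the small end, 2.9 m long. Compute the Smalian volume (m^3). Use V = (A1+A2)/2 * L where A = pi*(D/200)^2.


Smalian: V = (A1 + A2)/2 * L,  A = pi*(D/200)^2
A1 = pi*(33.3/200)^2 = 0.087092 m^2
A2 = pi*(26.4/200)^2 = 0.054739 m^2
V = (0.087092+0.054739)/2*2.9 = 0.2057 m^3

0.2057


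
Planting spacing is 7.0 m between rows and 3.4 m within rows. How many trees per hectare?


Formula: TPH = 10000 m^2/ha / (spacing_x * spacing_y)
Area per tree = 7.0 m * 3.4 m = 23.8 m^2
TPH = 10000 / 23.8 = 420 trees/ha

420


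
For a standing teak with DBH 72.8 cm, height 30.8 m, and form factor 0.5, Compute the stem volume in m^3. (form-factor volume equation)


Formula: V = pi * (DBH/200)^2 * H * ff
Radius = DBH/200 = 72.8/200 = 0.364 m
Radius^2 = 0.364^2 = 0.132496 m^2
V = pi * 0.132496 * 30.8 * 0.5
V = 6.41 m^3

6.41


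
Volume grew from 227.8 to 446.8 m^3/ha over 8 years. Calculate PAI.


Formula: PAI = (V_T2 - V_T1) / (T2 - T1)
Volume increment = 446.8 - 227.8 = 219.0 m^3/ha
PAI = 219.0 / 8 = 27.38 m^3/ha/year

27.38


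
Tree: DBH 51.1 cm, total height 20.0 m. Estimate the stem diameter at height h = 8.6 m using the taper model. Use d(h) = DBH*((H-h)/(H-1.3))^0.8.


Taper: d(h) = DBH * ((H - h) / (H - 1.3))^0.8
Numerator = H - h = 20.0 - 8.6 = 11.4 m
Denominator = H - 1.3 = 20.0 - 1.3 = 18.7 m
Ratio = 11.4 / 18.7 = 0.60963
d = 51.1 * 0.60963^0.8 = 34.4 cm

34.4


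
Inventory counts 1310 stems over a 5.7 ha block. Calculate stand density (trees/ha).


Formula: Stand Density = N_trees / Area_ha
Density = 1310 trees / 5.7 ha
Density = 230 trees/ha

230


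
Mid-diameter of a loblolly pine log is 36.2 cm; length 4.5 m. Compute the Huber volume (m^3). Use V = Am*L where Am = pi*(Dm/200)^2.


Huber: V = Am * L,  Am = pi*(Dm/200)^2
Am = pi*(36.2/200)^2 = 0.102922 m^2
V = 0.102922*4.5 = 0.4631 m^3

0.4631


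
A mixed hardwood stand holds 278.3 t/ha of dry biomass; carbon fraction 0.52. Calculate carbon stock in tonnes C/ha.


Formula: Carbon Stock = Biomass * Carbon Fraction
C = 278.3 t/ha * 0.52
C = 144.7 t C/ha

144.7


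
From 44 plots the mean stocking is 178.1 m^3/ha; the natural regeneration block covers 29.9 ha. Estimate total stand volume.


Formula: Total Volume = Mean Volume per ha * Total Area
Total Volume = 178.1 m^3/ha * 29.9 ha
Total Volume = 5325 m^3

5325


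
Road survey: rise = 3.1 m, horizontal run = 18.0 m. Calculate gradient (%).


Formula: Gradient = rise / run * 100
Gradient = 3.1 / 18.0 * 100 = 17.2%

17.2


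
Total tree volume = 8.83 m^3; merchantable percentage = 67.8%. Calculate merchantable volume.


Formula: MV = V_total * (merchantable_pct / 100)
Merchantable fraction = 67.8% / 100 = 0.678
MV = 8.83 m^3 * 0.678 = 5.987 m^3

5.987


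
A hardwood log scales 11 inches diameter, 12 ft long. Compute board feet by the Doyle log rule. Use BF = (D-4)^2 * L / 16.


Doyle: BF = (D - 4)^2 * L / 16
Adjusted diameter = 11 - 4 = 7 in
(D-4)^2 = 7^2 = 49
BF = 49 * 12 / 16 = 37 BF

37


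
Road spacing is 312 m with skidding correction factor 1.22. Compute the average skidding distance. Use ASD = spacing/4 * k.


Formula: ASD = (spacing / 4) * correction
Uncorrected distance = spacing / 4 = 312 / 4 = 78 m
ASD = 78 * 1.22 = 95 m

95


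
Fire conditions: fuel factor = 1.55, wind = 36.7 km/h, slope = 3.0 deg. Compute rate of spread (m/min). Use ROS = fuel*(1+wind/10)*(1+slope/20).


Formula: ROS = fuel * (1 + wind/10) * (1 + slope/20)
Wind factor = 1 + 36.7/10 = 4.67
Slope factor = 1 + 3.0/20 = 1.15
ROS = 1.55 * 4.67 * 1.15 = 8.32 m/min

8.32


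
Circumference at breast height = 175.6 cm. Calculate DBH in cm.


Formula: DBH = C / pi
DBH = 175.6 / pi
pi = 3.14159...
DBH = 55.9 cm

55.9


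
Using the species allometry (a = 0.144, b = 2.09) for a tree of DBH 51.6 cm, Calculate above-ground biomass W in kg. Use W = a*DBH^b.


Formula: W = a * DBH^b  (allometric power law)
DBH^b = 51.6^2.09 = 3796.9762
W = 0.144 * 3796.9762 = 546.8 kg

546.8


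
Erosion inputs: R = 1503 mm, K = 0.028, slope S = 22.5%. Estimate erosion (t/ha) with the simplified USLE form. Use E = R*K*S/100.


Formula: E = R * K * S / 100  (simplified USLE)
R * K = 1503 * 0.028 = 42.084
E = 42.084 * 22.5 / 100 = 9.47 t/ha

9.47


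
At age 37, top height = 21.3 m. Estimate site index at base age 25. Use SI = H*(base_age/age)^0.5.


Formula: SI = H_dom * (base_age / age)^0.5
Age ratio = 25 / 37 = 0.67568
sqrt(age_ratio) = 0.82199
SI = 21.3 * 0.82199 = 17.5 m

17.5


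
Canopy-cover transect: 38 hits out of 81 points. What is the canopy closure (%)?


Formula: Canopy closure = covered points / total points * 100
Closure = 38 / 81 * 100
Closure = 0.4691 * 100 = 46.9%

46.9
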